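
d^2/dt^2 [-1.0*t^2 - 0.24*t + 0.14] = -2.00000000000000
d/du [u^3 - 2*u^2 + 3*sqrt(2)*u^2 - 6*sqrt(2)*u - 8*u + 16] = 3*u^2 - 4*u + 6*sqrt(2)*u - 6*sqrt(2) - 8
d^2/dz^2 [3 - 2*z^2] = -4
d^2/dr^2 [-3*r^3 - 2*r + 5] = -18*r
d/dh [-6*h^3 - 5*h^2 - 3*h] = -18*h^2 - 10*h - 3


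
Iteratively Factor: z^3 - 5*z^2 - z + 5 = (z - 5)*(z^2 - 1) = (z - 5)*(z + 1)*(z - 1)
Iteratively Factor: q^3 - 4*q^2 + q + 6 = (q - 3)*(q^2 - q - 2) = (q - 3)*(q + 1)*(q - 2)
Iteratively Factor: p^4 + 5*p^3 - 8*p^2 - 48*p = (p - 3)*(p^3 + 8*p^2 + 16*p) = p*(p - 3)*(p^2 + 8*p + 16) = p*(p - 3)*(p + 4)*(p + 4)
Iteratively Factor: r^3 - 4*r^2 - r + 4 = (r - 1)*(r^2 - 3*r - 4) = (r - 4)*(r - 1)*(r + 1)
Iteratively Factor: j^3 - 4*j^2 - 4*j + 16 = (j - 2)*(j^2 - 2*j - 8) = (j - 4)*(j - 2)*(j + 2)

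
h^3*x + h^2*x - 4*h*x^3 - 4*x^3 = (h - 2*x)*(h + 2*x)*(h*x + x)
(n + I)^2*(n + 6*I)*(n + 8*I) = n^4 + 16*I*n^3 - 77*n^2 - 110*I*n + 48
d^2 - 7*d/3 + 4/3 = (d - 4/3)*(d - 1)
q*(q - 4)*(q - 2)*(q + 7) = q^4 + q^3 - 34*q^2 + 56*q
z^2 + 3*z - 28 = (z - 4)*(z + 7)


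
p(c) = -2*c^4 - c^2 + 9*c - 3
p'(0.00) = 9.00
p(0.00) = -3.00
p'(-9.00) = 5859.00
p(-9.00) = -13287.00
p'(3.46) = -329.29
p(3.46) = -270.47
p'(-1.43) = 35.25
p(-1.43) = -26.28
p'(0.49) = 7.08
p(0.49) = 1.05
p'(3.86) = -458.82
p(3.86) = -427.16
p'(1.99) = -58.02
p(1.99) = -20.41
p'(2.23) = -84.18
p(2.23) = -37.36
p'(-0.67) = 12.75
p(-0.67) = -9.88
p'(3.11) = -237.86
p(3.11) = -171.78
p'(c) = -8*c^3 - 2*c + 9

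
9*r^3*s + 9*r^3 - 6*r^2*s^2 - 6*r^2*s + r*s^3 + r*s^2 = (-3*r + s)^2*(r*s + r)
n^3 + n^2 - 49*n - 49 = (n - 7)*(n + 1)*(n + 7)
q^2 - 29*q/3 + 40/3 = (q - 8)*(q - 5/3)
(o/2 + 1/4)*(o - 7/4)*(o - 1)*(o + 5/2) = o^4/2 + o^3/8 - 21*o^2/8 + 29*o/32 + 35/32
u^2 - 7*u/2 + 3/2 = (u - 3)*(u - 1/2)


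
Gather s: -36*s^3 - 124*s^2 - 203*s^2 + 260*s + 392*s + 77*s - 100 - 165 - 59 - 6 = -36*s^3 - 327*s^2 + 729*s - 330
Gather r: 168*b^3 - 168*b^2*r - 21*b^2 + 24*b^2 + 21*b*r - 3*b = 168*b^3 + 3*b^2 - 3*b + r*(-168*b^2 + 21*b)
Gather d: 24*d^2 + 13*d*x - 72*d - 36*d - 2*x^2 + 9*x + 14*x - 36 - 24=24*d^2 + d*(13*x - 108) - 2*x^2 + 23*x - 60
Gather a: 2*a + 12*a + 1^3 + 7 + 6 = 14*a + 14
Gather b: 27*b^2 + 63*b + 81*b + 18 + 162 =27*b^2 + 144*b + 180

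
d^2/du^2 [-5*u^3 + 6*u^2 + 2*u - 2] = 12 - 30*u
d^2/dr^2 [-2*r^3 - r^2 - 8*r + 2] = -12*r - 2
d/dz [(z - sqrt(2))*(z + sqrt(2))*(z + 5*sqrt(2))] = 3*z^2 + 10*sqrt(2)*z - 2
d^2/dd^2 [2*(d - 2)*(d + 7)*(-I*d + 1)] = -12*I*d + 4 - 20*I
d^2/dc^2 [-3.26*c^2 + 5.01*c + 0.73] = -6.52000000000000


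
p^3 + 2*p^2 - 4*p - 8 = (p - 2)*(p + 2)^2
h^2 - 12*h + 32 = (h - 8)*(h - 4)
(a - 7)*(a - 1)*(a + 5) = a^3 - 3*a^2 - 33*a + 35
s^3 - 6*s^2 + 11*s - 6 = (s - 3)*(s - 2)*(s - 1)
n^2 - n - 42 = (n - 7)*(n + 6)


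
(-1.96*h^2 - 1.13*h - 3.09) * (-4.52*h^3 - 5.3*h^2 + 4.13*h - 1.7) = 8.8592*h^5 + 15.4956*h^4 + 11.861*h^3 + 15.0421*h^2 - 10.8407*h + 5.253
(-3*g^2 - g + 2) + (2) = -3*g^2 - g + 4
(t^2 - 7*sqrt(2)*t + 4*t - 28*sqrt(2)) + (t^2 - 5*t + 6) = 2*t^2 - 7*sqrt(2)*t - t - 28*sqrt(2) + 6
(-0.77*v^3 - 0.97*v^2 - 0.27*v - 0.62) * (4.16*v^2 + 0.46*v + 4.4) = -3.2032*v^5 - 4.3894*v^4 - 4.9574*v^3 - 6.9714*v^2 - 1.4732*v - 2.728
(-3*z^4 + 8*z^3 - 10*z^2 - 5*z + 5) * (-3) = 9*z^4 - 24*z^3 + 30*z^2 + 15*z - 15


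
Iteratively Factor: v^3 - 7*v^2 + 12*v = (v - 3)*(v^2 - 4*v) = v*(v - 3)*(v - 4)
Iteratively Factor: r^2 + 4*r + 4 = (r + 2)*(r + 2)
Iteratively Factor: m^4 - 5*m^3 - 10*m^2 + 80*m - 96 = (m - 2)*(m^3 - 3*m^2 - 16*m + 48) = (m - 4)*(m - 2)*(m^2 + m - 12) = (m - 4)*(m - 2)*(m + 4)*(m - 3)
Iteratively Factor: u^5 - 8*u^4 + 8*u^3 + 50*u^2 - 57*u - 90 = (u + 2)*(u^4 - 10*u^3 + 28*u^2 - 6*u - 45) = (u - 3)*(u + 2)*(u^3 - 7*u^2 + 7*u + 15) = (u - 3)^2*(u + 2)*(u^2 - 4*u - 5) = (u - 5)*(u - 3)^2*(u + 2)*(u + 1)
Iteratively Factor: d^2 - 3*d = (d)*(d - 3)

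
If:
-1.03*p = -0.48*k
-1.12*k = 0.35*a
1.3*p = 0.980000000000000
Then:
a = -5.18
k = 1.62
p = 0.75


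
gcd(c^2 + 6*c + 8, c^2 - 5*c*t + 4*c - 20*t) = c + 4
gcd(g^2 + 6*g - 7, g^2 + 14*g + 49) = g + 7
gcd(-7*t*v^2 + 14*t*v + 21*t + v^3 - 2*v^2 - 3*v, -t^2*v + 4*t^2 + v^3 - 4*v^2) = 1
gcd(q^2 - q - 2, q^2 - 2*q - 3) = q + 1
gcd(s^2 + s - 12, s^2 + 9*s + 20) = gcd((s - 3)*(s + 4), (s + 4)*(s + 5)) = s + 4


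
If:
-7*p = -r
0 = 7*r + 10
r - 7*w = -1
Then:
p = -10/49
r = -10/7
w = -3/49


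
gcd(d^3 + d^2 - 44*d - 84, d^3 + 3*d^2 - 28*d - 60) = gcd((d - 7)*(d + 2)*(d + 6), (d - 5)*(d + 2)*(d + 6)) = d^2 + 8*d + 12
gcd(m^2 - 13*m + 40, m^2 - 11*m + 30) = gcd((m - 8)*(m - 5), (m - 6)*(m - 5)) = m - 5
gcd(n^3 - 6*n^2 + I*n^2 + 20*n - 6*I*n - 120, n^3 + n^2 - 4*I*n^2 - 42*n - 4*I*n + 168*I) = n^2 + n*(-6 - 4*I) + 24*I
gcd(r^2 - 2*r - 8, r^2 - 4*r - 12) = r + 2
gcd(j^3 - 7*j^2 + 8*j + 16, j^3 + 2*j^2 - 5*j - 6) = j + 1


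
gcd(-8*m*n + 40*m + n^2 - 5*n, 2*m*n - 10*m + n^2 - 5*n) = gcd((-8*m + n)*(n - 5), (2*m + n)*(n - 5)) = n - 5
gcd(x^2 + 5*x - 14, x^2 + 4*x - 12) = x - 2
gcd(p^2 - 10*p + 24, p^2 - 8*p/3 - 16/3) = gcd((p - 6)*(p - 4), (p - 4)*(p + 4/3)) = p - 4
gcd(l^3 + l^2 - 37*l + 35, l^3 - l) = l - 1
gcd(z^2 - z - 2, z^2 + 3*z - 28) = 1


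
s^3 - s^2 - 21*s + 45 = (s - 3)^2*(s + 5)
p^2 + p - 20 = (p - 4)*(p + 5)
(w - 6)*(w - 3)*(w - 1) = w^3 - 10*w^2 + 27*w - 18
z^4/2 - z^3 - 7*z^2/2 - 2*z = z*(z/2 + 1/2)*(z - 4)*(z + 1)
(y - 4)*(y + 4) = y^2 - 16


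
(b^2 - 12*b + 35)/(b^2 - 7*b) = (b - 5)/b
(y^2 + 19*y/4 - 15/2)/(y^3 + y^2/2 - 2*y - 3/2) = (4*y^2 + 19*y - 30)/(2*(2*y^3 + y^2 - 4*y - 3))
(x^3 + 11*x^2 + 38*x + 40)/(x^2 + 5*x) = x + 6 + 8/x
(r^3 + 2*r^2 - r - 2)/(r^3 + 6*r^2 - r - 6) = (r + 2)/(r + 6)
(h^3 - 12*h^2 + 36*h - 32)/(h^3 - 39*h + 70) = (h^2 - 10*h + 16)/(h^2 + 2*h - 35)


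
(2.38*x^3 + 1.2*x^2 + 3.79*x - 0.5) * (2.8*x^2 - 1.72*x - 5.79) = 6.664*x^5 - 0.7336*x^4 - 5.2322*x^3 - 14.8668*x^2 - 21.0841*x + 2.895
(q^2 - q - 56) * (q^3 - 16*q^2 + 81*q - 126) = q^5 - 17*q^4 + 41*q^3 + 689*q^2 - 4410*q + 7056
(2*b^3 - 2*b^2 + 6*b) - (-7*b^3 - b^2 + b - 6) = 9*b^3 - b^2 + 5*b + 6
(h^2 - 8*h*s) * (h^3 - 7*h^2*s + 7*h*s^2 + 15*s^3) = h^5 - 15*h^4*s + 63*h^3*s^2 - 41*h^2*s^3 - 120*h*s^4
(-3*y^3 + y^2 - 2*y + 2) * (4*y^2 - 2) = -12*y^5 + 4*y^4 - 2*y^3 + 6*y^2 + 4*y - 4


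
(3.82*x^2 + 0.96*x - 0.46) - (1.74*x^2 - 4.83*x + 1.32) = 2.08*x^2 + 5.79*x - 1.78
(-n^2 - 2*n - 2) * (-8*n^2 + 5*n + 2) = 8*n^4 + 11*n^3 + 4*n^2 - 14*n - 4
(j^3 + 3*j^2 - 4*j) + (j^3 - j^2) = 2*j^3 + 2*j^2 - 4*j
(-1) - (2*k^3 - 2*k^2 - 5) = -2*k^3 + 2*k^2 + 4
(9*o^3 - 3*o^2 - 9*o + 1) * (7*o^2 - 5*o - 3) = 63*o^5 - 66*o^4 - 75*o^3 + 61*o^2 + 22*o - 3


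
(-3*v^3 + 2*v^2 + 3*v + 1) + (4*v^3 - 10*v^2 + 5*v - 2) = v^3 - 8*v^2 + 8*v - 1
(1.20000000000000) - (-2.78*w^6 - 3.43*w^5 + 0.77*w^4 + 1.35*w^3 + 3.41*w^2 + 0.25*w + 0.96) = 2.78*w^6 + 3.43*w^5 - 0.77*w^4 - 1.35*w^3 - 3.41*w^2 - 0.25*w + 0.24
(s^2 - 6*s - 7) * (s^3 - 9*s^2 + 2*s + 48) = s^5 - 15*s^4 + 49*s^3 + 99*s^2 - 302*s - 336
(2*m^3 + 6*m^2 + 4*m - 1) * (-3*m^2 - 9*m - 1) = -6*m^5 - 36*m^4 - 68*m^3 - 39*m^2 + 5*m + 1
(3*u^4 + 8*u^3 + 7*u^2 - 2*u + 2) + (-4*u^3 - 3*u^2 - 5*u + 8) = 3*u^4 + 4*u^3 + 4*u^2 - 7*u + 10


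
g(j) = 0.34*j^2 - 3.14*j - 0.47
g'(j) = 0.68*j - 3.14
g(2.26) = -5.83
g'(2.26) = -1.60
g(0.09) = -0.75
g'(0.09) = -3.08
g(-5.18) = 24.92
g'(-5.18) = -6.66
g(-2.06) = 7.44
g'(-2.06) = -4.54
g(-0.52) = 1.25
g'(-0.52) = -3.49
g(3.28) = -7.11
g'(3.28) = -0.91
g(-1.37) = 4.47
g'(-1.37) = -4.07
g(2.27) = -5.85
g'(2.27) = -1.60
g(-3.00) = 12.01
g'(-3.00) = -5.18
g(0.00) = -0.47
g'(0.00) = -3.14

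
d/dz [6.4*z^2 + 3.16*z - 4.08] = 12.8*z + 3.16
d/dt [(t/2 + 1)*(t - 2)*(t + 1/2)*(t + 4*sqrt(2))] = 2*t^3 + 3*t^2/4 + 6*sqrt(2)*t^2 - 4*t + 2*sqrt(2)*t - 8*sqrt(2) - 1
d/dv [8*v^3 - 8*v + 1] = 24*v^2 - 8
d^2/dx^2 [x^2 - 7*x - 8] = 2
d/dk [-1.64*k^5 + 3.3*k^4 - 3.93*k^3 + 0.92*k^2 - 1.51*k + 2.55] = -8.2*k^4 + 13.2*k^3 - 11.79*k^2 + 1.84*k - 1.51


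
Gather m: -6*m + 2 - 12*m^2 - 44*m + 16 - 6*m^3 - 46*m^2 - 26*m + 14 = -6*m^3 - 58*m^2 - 76*m + 32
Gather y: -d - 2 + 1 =-d - 1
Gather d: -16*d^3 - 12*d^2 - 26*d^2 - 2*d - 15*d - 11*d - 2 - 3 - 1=-16*d^3 - 38*d^2 - 28*d - 6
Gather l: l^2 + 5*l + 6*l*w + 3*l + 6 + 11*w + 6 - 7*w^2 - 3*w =l^2 + l*(6*w + 8) - 7*w^2 + 8*w + 12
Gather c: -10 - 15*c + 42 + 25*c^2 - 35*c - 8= 25*c^2 - 50*c + 24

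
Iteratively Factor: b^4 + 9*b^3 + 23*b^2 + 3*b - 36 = (b + 4)*(b^3 + 5*b^2 + 3*b - 9) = (b + 3)*(b + 4)*(b^2 + 2*b - 3) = (b - 1)*(b + 3)*(b + 4)*(b + 3)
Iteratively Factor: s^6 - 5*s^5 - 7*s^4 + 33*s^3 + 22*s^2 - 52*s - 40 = (s + 1)*(s^5 - 6*s^4 - s^3 + 34*s^2 - 12*s - 40) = (s - 2)*(s + 1)*(s^4 - 4*s^3 - 9*s^2 + 16*s + 20) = (s - 2)*(s + 1)*(s + 2)*(s^3 - 6*s^2 + 3*s + 10) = (s - 2)^2*(s + 1)*(s + 2)*(s^2 - 4*s - 5) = (s - 5)*(s - 2)^2*(s + 1)*(s + 2)*(s + 1)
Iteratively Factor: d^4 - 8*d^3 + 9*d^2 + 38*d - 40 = (d + 2)*(d^3 - 10*d^2 + 29*d - 20) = (d - 1)*(d + 2)*(d^2 - 9*d + 20) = (d - 4)*(d - 1)*(d + 2)*(d - 5)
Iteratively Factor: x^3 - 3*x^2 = (x - 3)*(x^2) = x*(x - 3)*(x)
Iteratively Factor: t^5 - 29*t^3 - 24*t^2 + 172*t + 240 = (t - 5)*(t^4 + 5*t^3 - 4*t^2 - 44*t - 48) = (t - 5)*(t + 4)*(t^3 + t^2 - 8*t - 12) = (t - 5)*(t + 2)*(t + 4)*(t^2 - t - 6) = (t - 5)*(t - 3)*(t + 2)*(t + 4)*(t + 2)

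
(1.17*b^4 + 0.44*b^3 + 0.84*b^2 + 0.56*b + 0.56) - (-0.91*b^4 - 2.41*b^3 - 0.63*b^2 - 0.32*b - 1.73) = 2.08*b^4 + 2.85*b^3 + 1.47*b^2 + 0.88*b + 2.29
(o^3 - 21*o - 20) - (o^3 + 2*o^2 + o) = -2*o^2 - 22*o - 20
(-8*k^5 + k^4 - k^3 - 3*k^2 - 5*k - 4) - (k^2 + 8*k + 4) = -8*k^5 + k^4 - k^3 - 4*k^2 - 13*k - 8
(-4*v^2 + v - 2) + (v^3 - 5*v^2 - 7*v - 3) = v^3 - 9*v^2 - 6*v - 5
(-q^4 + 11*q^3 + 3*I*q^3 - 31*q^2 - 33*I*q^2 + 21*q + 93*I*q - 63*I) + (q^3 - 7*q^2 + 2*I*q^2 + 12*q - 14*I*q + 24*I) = -q^4 + 12*q^3 + 3*I*q^3 - 38*q^2 - 31*I*q^2 + 33*q + 79*I*q - 39*I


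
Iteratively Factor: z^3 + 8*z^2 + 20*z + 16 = (z + 2)*(z^2 + 6*z + 8) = (z + 2)*(z + 4)*(z + 2)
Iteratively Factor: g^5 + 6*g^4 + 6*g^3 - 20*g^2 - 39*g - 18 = (g + 3)*(g^4 + 3*g^3 - 3*g^2 - 11*g - 6) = (g + 1)*(g + 3)*(g^3 + 2*g^2 - 5*g - 6) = (g + 1)^2*(g + 3)*(g^2 + g - 6) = (g - 2)*(g + 1)^2*(g + 3)*(g + 3)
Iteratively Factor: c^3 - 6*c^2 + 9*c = (c)*(c^2 - 6*c + 9) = c*(c - 3)*(c - 3)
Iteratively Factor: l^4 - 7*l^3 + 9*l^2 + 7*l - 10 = (l - 2)*(l^3 - 5*l^2 - l + 5) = (l - 2)*(l + 1)*(l^2 - 6*l + 5) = (l - 2)*(l - 1)*(l + 1)*(l - 5)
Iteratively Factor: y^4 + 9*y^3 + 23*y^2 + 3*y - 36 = (y + 3)*(y^3 + 6*y^2 + 5*y - 12) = (y - 1)*(y + 3)*(y^2 + 7*y + 12) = (y - 1)*(y + 3)*(y + 4)*(y + 3)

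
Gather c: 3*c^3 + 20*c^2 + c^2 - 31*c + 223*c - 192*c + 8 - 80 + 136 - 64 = 3*c^3 + 21*c^2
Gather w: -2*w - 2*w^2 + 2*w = -2*w^2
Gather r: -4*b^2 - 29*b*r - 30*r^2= -4*b^2 - 29*b*r - 30*r^2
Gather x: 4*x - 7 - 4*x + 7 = 0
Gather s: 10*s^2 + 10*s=10*s^2 + 10*s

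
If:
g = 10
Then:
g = 10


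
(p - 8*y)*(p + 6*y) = p^2 - 2*p*y - 48*y^2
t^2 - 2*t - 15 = (t - 5)*(t + 3)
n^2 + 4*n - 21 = (n - 3)*(n + 7)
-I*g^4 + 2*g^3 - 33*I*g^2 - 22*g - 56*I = (g - 4*I)*(g - 2*I)*(g + 7*I)*(-I*g + 1)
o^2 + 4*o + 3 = (o + 1)*(o + 3)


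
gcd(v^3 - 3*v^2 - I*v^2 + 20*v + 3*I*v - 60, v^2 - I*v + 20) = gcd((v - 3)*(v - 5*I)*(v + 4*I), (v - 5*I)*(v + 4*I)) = v^2 - I*v + 20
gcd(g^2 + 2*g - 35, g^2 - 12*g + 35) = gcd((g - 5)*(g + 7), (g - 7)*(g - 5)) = g - 5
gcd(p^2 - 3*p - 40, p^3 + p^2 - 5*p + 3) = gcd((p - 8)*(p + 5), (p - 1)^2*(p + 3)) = 1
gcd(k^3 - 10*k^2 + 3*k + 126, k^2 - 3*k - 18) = k^2 - 3*k - 18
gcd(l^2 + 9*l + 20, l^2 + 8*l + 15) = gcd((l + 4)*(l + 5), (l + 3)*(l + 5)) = l + 5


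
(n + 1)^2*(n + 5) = n^3 + 7*n^2 + 11*n + 5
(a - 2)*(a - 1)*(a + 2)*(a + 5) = a^4 + 4*a^3 - 9*a^2 - 16*a + 20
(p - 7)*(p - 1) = p^2 - 8*p + 7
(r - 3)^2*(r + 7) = r^3 + r^2 - 33*r + 63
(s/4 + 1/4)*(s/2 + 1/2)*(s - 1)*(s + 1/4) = s^4/8 + 5*s^3/32 - 3*s^2/32 - 5*s/32 - 1/32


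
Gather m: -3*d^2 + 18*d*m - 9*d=-3*d^2 + 18*d*m - 9*d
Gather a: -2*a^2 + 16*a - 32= -2*a^2 + 16*a - 32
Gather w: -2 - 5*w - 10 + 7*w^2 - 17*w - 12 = 7*w^2 - 22*w - 24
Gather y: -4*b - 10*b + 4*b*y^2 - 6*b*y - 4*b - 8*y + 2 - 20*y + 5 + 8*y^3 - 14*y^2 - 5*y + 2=-18*b + 8*y^3 + y^2*(4*b - 14) + y*(-6*b - 33) + 9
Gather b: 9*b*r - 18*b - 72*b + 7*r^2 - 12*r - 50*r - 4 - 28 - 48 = b*(9*r - 90) + 7*r^2 - 62*r - 80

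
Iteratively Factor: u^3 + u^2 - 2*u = (u - 1)*(u^2 + 2*u) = (u - 1)*(u + 2)*(u)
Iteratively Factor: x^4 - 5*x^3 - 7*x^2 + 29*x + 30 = (x - 5)*(x^3 - 7*x - 6) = (x - 5)*(x - 3)*(x^2 + 3*x + 2) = (x - 5)*(x - 3)*(x + 2)*(x + 1)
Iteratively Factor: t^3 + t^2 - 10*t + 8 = (t - 2)*(t^2 + 3*t - 4) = (t - 2)*(t + 4)*(t - 1)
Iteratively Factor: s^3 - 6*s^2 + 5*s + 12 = (s - 3)*(s^2 - 3*s - 4) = (s - 4)*(s - 3)*(s + 1)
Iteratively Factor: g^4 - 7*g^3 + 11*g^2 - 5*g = (g - 1)*(g^3 - 6*g^2 + 5*g) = (g - 1)^2*(g^2 - 5*g) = (g - 5)*(g - 1)^2*(g)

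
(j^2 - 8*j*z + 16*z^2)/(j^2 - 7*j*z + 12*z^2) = (-j + 4*z)/(-j + 3*z)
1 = 1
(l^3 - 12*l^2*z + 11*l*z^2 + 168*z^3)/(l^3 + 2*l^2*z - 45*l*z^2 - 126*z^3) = (l - 8*z)/(l + 6*z)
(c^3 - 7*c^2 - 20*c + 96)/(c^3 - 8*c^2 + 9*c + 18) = (c^2 - 4*c - 32)/(c^2 - 5*c - 6)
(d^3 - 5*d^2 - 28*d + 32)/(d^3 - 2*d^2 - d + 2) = (d^2 - 4*d - 32)/(d^2 - d - 2)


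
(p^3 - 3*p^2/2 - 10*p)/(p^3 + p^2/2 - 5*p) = (p - 4)/(p - 2)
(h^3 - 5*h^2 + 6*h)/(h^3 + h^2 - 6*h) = (h - 3)/(h + 3)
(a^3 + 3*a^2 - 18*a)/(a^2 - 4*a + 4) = a*(a^2 + 3*a - 18)/(a^2 - 4*a + 4)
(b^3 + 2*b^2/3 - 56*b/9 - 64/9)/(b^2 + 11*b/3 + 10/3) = (9*b^2 - 12*b - 32)/(3*(3*b + 5))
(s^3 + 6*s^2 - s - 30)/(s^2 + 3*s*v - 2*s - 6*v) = (s^2 + 8*s + 15)/(s + 3*v)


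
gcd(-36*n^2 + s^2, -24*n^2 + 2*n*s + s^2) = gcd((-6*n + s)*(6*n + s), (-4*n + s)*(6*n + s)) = 6*n + s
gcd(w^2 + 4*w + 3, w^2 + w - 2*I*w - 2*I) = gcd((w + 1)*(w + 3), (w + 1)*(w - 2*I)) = w + 1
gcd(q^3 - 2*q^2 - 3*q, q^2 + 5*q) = q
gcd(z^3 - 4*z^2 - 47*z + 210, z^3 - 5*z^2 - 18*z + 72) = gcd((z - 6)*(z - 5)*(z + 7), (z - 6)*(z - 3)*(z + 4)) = z - 6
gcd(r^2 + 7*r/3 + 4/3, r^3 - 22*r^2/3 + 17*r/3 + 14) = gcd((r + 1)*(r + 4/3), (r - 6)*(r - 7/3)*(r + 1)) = r + 1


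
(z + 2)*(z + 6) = z^2 + 8*z + 12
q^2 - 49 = (q - 7)*(q + 7)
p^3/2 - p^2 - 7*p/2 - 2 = (p/2 + 1/2)*(p - 4)*(p + 1)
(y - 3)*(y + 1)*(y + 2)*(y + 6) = y^4 + 6*y^3 - 7*y^2 - 48*y - 36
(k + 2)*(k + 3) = k^2 + 5*k + 6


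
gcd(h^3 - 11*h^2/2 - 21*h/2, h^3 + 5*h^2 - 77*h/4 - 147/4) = h + 3/2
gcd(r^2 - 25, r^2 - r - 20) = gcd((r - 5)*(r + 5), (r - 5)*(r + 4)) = r - 5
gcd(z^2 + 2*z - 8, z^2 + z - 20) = 1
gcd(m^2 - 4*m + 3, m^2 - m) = m - 1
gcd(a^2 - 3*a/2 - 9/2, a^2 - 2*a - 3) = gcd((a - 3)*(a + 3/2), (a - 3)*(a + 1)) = a - 3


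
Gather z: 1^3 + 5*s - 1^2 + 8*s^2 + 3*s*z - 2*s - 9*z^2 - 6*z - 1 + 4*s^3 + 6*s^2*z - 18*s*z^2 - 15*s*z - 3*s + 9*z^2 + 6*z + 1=4*s^3 + 8*s^2 - 18*s*z^2 + z*(6*s^2 - 12*s)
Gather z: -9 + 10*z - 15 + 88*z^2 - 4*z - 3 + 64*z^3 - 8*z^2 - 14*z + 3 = 64*z^3 + 80*z^2 - 8*z - 24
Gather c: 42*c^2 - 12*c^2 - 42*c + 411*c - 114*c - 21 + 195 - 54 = 30*c^2 + 255*c + 120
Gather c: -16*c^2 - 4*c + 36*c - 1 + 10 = -16*c^2 + 32*c + 9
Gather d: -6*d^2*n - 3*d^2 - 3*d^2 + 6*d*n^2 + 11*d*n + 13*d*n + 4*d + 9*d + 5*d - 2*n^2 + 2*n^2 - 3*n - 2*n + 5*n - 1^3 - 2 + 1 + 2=d^2*(-6*n - 6) + d*(6*n^2 + 24*n + 18)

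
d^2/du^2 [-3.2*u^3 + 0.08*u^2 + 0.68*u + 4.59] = 0.16 - 19.2*u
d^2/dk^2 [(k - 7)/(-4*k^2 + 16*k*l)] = (k*(k - 4*l)*(3*k - 4*l - 7) - 4*(k - 7)*(k - 2*l)^2)/(2*k^3*(k - 4*l)^3)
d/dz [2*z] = 2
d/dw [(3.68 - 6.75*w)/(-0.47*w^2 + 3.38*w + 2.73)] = (-3.1725*w^2 + 3.4592*w - 30.8659)/(0.2209*w^4 - 3.1772*w^3 + 8.8582*w^2 + 18.4548*w + 7.4529)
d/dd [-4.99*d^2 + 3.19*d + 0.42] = 3.19 - 9.98*d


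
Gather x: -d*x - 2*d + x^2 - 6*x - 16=-2*d + x^2 + x*(-d - 6) - 16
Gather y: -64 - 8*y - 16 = -8*y - 80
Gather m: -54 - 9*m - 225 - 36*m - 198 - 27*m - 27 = -72*m - 504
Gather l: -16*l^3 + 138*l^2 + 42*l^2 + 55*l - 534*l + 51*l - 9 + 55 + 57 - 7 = -16*l^3 + 180*l^2 - 428*l + 96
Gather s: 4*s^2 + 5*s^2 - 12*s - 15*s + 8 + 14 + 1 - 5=9*s^2 - 27*s + 18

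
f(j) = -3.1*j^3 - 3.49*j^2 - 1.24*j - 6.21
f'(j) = -9.3*j^2 - 6.98*j - 1.24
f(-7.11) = 940.40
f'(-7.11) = -421.75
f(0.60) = -8.88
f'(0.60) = -8.78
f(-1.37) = -3.09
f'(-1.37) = -9.13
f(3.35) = -166.08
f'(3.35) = -128.99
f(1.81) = -38.27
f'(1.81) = -44.34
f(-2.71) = 33.22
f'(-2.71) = -50.62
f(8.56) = -2216.94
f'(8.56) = -742.43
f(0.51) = -8.16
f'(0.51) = -7.22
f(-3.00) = 49.80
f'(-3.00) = -64.00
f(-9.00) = 1982.16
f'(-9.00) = -691.72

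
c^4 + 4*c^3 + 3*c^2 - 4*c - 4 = (c - 1)*(c + 1)*(c + 2)^2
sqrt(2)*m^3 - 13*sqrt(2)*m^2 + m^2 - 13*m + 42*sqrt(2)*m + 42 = (m - 7)*(m - 6)*(sqrt(2)*m + 1)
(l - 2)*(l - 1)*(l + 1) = l^3 - 2*l^2 - l + 2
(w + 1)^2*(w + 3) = w^3 + 5*w^2 + 7*w + 3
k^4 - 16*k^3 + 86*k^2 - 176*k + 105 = (k - 7)*(k - 5)*(k - 3)*(k - 1)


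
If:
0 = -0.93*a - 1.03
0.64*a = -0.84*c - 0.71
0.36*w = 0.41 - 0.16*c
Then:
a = -1.11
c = -0.00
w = 1.14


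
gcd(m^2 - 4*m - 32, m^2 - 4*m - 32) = m^2 - 4*m - 32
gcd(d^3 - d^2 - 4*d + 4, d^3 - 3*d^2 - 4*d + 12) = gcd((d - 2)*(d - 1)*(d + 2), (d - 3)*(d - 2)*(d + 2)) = d^2 - 4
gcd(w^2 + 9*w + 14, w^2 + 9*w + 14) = w^2 + 9*w + 14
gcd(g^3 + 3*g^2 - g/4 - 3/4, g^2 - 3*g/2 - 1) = g + 1/2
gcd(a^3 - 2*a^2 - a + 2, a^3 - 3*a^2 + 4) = a^2 - a - 2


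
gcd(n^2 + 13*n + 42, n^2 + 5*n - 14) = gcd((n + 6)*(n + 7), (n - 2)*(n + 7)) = n + 7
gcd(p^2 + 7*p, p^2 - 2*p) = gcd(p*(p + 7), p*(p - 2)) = p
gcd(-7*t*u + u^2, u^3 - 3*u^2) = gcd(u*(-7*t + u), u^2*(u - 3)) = u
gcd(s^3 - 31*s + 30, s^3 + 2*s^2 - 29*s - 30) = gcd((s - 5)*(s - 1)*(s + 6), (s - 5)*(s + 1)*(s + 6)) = s^2 + s - 30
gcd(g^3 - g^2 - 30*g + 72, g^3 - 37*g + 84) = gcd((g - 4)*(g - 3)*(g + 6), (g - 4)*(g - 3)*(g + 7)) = g^2 - 7*g + 12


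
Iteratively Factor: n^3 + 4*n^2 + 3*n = (n + 1)*(n^2 + 3*n) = (n + 1)*(n + 3)*(n)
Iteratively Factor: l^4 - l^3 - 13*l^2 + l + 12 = (l - 1)*(l^3 - 13*l - 12) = (l - 1)*(l + 1)*(l^2 - l - 12) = (l - 4)*(l - 1)*(l + 1)*(l + 3)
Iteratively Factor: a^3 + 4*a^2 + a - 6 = (a + 2)*(a^2 + 2*a - 3) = (a - 1)*(a + 2)*(a + 3)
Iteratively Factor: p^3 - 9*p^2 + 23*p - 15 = (p - 3)*(p^2 - 6*p + 5) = (p - 3)*(p - 1)*(p - 5)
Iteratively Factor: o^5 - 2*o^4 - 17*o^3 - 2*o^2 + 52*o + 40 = (o + 2)*(o^4 - 4*o^3 - 9*o^2 + 16*o + 20) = (o + 2)^2*(o^3 - 6*o^2 + 3*o + 10) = (o + 1)*(o + 2)^2*(o^2 - 7*o + 10) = (o - 5)*(o + 1)*(o + 2)^2*(o - 2)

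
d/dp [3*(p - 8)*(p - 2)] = 6*p - 30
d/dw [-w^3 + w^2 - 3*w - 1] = -3*w^2 + 2*w - 3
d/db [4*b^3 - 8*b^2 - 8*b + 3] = 12*b^2 - 16*b - 8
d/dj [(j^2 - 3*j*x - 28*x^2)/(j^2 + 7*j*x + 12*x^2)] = 10*x/(j^2 + 6*j*x + 9*x^2)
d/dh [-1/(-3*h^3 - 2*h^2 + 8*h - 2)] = (-9*h^2 - 4*h + 8)/(3*h^3 + 2*h^2 - 8*h + 2)^2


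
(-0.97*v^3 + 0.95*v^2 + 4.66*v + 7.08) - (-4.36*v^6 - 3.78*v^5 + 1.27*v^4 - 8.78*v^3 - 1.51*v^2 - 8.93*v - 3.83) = 4.36*v^6 + 3.78*v^5 - 1.27*v^4 + 7.81*v^3 + 2.46*v^2 + 13.59*v + 10.91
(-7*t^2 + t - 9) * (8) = -56*t^2 + 8*t - 72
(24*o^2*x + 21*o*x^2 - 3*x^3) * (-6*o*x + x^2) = -144*o^3*x^2 - 102*o^2*x^3 + 39*o*x^4 - 3*x^5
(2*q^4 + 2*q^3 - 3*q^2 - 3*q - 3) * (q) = 2*q^5 + 2*q^4 - 3*q^3 - 3*q^2 - 3*q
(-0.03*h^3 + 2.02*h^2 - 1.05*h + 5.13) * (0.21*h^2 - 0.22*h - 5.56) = -0.0063*h^5 + 0.4308*h^4 - 0.4981*h^3 - 9.9229*h^2 + 4.7094*h - 28.5228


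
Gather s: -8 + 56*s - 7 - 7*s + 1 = 49*s - 14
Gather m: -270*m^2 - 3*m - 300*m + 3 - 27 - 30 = -270*m^2 - 303*m - 54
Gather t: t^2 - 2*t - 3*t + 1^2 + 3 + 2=t^2 - 5*t + 6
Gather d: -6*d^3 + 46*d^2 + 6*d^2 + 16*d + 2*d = -6*d^3 + 52*d^2 + 18*d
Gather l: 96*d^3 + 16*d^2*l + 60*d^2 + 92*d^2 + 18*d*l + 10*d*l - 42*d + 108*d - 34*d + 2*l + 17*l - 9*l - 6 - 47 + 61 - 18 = 96*d^3 + 152*d^2 + 32*d + l*(16*d^2 + 28*d + 10) - 10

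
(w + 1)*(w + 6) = w^2 + 7*w + 6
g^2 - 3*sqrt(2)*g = g*(g - 3*sqrt(2))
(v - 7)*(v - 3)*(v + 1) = v^3 - 9*v^2 + 11*v + 21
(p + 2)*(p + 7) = p^2 + 9*p + 14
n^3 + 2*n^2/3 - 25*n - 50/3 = (n - 5)*(n + 2/3)*(n + 5)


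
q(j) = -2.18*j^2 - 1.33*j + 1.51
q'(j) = -4.36*j - 1.33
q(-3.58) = -21.67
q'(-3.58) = 14.28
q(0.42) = 0.57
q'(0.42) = -3.16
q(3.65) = -32.39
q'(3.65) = -17.24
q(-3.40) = -19.17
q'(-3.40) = 13.49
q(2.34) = -13.54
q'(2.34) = -11.53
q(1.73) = -7.32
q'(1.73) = -8.87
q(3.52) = -30.18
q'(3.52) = -16.68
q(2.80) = -19.31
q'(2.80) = -13.54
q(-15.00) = -469.04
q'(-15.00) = 64.07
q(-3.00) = -14.12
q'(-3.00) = 11.75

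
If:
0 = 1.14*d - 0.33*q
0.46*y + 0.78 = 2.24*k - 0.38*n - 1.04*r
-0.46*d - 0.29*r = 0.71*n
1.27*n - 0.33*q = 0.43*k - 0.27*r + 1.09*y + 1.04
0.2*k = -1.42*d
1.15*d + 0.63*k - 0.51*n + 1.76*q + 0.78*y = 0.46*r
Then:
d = 0.04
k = -0.31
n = 0.52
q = 0.15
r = -1.34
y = -0.60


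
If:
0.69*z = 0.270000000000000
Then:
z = 0.39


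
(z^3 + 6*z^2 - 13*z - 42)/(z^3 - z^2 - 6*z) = (z + 7)/z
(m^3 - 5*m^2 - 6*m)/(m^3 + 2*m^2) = (m^2 - 5*m - 6)/(m*(m + 2))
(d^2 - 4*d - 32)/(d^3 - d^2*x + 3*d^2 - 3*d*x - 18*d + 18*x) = (d^2 - 4*d - 32)/(d^3 - d^2*x + 3*d^2 - 3*d*x - 18*d + 18*x)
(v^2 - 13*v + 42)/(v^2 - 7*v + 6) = (v - 7)/(v - 1)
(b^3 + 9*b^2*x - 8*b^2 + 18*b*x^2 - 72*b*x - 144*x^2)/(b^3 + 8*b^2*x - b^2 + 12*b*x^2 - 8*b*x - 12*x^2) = (b^2 + 3*b*x - 8*b - 24*x)/(b^2 + 2*b*x - b - 2*x)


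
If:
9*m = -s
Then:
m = -s/9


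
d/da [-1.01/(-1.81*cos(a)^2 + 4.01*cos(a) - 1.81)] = (3.6562*cos(a) - 4.0501)*sin(a)/(1.81*cos(a)^2 - 4.01*cos(a) + 1.81)^2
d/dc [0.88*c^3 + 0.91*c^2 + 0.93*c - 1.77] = 2.64*c^2 + 1.82*c + 0.93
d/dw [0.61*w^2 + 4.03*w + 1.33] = 1.22*w + 4.03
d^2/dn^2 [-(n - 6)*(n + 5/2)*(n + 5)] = -6*n - 3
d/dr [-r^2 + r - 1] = 1 - 2*r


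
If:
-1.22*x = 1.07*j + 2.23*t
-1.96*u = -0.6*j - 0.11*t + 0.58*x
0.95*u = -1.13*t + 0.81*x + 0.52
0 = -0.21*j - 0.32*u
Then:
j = -0.10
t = 0.20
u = 0.06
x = -0.28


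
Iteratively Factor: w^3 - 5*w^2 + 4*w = (w - 1)*(w^2 - 4*w) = (w - 4)*(w - 1)*(w)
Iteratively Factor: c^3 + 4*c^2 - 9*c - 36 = (c - 3)*(c^2 + 7*c + 12) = (c - 3)*(c + 3)*(c + 4)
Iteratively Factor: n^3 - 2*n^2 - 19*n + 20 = (n + 4)*(n^2 - 6*n + 5) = (n - 1)*(n + 4)*(n - 5)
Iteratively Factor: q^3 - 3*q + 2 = (q - 1)*(q^2 + q - 2) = (q - 1)^2*(q + 2)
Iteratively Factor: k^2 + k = (k)*(k + 1)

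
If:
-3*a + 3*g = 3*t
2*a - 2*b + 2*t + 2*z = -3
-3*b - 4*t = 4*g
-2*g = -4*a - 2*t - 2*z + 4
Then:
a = 2 - z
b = 4*z/11 + 20/11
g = 7/22 - 7*z/11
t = 4*z/11 - 37/22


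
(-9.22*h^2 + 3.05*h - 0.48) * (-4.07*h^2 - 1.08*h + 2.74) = 37.5254*h^4 - 2.4559*h^3 - 26.6032*h^2 + 8.8754*h - 1.3152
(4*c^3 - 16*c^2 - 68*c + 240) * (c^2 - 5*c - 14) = 4*c^5 - 36*c^4 - 44*c^3 + 804*c^2 - 248*c - 3360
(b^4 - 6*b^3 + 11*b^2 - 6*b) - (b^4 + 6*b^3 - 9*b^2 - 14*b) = -12*b^3 + 20*b^2 + 8*b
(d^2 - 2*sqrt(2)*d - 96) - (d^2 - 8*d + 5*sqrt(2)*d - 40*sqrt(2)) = -7*sqrt(2)*d + 8*d - 96 + 40*sqrt(2)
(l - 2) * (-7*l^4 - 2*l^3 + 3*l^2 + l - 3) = -7*l^5 + 12*l^4 + 7*l^3 - 5*l^2 - 5*l + 6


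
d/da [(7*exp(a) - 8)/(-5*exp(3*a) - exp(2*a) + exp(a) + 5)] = ((7*exp(a) - 8)*(15*exp(2*a) + 2*exp(a) - 1) - 35*exp(3*a) - 7*exp(2*a) + 7*exp(a) + 35)*exp(a)/(5*exp(3*a) + exp(2*a) - exp(a) - 5)^2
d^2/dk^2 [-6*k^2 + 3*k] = -12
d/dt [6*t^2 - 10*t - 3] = 12*t - 10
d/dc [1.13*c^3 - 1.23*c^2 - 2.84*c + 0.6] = 3.39*c^2 - 2.46*c - 2.84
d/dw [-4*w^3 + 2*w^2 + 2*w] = -12*w^2 + 4*w + 2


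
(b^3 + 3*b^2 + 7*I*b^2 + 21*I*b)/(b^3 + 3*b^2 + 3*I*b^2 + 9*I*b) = (b + 7*I)/(b + 3*I)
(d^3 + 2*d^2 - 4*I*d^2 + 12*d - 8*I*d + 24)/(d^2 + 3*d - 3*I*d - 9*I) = (d^3 + d^2*(2 - 4*I) + d*(12 - 8*I) + 24)/(d^2 + d*(3 - 3*I) - 9*I)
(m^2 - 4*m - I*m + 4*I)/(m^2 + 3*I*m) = (m^2 - 4*m - I*m + 4*I)/(m*(m + 3*I))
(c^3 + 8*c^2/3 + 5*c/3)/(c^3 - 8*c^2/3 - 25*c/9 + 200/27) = 9*c*(c + 1)/(9*c^2 - 39*c + 40)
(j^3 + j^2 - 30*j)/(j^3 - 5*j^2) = (j + 6)/j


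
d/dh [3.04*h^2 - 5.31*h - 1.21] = 6.08*h - 5.31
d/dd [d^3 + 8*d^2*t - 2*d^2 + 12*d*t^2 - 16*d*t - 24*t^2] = 3*d^2 + 16*d*t - 4*d + 12*t^2 - 16*t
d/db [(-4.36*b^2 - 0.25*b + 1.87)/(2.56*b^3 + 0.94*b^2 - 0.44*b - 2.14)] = (11.1616*b^4 + 1.28*b^3 - 12.2082*b^2 + 15.1452*b + 1.3578)/(6.5536*b^6 + 4.8128*b^5 - 1.3692*b^4 - 11.784*b^3 - 3.8296*b^2 + 1.8832*b + 4.5796)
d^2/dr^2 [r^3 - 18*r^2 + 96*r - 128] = 6*r - 36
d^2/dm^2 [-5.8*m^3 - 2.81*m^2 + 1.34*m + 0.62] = -34.8*m - 5.62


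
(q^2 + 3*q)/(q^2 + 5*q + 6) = q/(q + 2)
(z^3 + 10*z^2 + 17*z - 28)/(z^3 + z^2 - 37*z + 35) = (z + 4)/(z - 5)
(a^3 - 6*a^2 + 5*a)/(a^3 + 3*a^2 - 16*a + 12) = a*(a - 5)/(a^2 + 4*a - 12)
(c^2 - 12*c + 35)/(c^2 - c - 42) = (c - 5)/(c + 6)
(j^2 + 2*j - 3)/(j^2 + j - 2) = (j + 3)/(j + 2)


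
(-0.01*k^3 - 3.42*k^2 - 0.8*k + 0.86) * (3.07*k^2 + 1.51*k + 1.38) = -0.0307*k^5 - 10.5145*k^4 - 7.634*k^3 - 3.2874*k^2 + 0.1946*k + 1.1868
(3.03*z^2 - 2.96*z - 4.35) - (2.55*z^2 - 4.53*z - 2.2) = 0.48*z^2 + 1.57*z - 2.15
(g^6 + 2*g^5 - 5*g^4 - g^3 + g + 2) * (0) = 0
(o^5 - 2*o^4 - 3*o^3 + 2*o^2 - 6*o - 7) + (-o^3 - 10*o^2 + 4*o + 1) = o^5 - 2*o^4 - 4*o^3 - 8*o^2 - 2*o - 6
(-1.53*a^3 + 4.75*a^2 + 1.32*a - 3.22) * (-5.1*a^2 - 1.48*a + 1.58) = 7.803*a^5 - 21.9606*a^4 - 16.1794*a^3 + 21.9734*a^2 + 6.8512*a - 5.0876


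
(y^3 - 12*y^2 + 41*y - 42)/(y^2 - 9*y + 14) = y - 3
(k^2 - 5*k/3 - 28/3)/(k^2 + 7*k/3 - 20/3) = (3*k^2 - 5*k - 28)/(3*k^2 + 7*k - 20)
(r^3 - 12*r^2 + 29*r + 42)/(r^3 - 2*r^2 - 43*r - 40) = (r^2 - 13*r + 42)/(r^2 - 3*r - 40)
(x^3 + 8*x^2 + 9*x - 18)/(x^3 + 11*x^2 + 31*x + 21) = (x^2 + 5*x - 6)/(x^2 + 8*x + 7)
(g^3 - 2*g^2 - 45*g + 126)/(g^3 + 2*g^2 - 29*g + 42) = (g - 6)/(g - 2)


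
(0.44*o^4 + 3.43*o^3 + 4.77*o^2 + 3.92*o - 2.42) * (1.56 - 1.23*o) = -0.5412*o^5 - 3.5325*o^4 - 0.516299999999999*o^3 + 2.6196*o^2 + 9.0918*o - 3.7752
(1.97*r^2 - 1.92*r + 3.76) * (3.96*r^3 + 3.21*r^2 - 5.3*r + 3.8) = 7.8012*r^5 - 1.2795*r^4 - 1.7146*r^3 + 29.7316*r^2 - 27.224*r + 14.288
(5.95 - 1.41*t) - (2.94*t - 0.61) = 6.56 - 4.35*t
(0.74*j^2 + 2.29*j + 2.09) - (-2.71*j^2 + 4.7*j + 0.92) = 3.45*j^2 - 2.41*j + 1.17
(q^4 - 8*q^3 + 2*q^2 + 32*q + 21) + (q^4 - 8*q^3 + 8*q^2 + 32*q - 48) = 2*q^4 - 16*q^3 + 10*q^2 + 64*q - 27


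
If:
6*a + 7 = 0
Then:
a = -7/6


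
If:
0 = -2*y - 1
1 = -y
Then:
No Solution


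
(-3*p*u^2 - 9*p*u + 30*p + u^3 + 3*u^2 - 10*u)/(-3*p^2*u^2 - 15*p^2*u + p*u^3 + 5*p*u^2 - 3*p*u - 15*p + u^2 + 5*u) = (u - 2)/(p*u + 1)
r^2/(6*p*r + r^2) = r/(6*p + r)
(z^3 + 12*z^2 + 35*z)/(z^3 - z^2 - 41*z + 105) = z*(z + 5)/(z^2 - 8*z + 15)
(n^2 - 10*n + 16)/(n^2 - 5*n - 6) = (-n^2 + 10*n - 16)/(-n^2 + 5*n + 6)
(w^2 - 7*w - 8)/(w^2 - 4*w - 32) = (w + 1)/(w + 4)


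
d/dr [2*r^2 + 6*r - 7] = 4*r + 6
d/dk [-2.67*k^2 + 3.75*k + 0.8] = 3.75 - 5.34*k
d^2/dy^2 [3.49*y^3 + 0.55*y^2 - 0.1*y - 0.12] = 20.94*y + 1.1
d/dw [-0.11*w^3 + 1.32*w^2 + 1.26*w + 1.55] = -0.33*w^2 + 2.64*w + 1.26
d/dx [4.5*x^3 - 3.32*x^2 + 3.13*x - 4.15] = 13.5*x^2 - 6.64*x + 3.13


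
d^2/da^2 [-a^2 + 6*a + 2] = -2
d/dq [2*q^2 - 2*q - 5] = 4*q - 2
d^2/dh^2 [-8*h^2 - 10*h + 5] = -16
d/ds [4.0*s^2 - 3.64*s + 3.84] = 8.0*s - 3.64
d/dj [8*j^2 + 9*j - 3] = 16*j + 9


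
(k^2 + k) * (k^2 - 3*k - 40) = k^4 - 2*k^3 - 43*k^2 - 40*k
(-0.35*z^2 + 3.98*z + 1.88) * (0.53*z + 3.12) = -0.1855*z^3 + 1.0174*z^2 + 13.414*z + 5.8656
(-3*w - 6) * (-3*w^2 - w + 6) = 9*w^3 + 21*w^2 - 12*w - 36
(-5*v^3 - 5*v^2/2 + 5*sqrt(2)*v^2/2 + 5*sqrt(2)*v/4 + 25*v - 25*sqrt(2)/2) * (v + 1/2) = -5*v^4 - 5*v^3 + 5*sqrt(2)*v^3/2 + 5*sqrt(2)*v^2/2 + 95*v^2/4 - 95*sqrt(2)*v/8 + 25*v/2 - 25*sqrt(2)/4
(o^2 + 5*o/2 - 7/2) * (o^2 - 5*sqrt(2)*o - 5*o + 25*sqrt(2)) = o^4 - 5*sqrt(2)*o^3 - 5*o^3/2 - 16*o^2 + 25*sqrt(2)*o^2/2 + 35*o/2 + 80*sqrt(2)*o - 175*sqrt(2)/2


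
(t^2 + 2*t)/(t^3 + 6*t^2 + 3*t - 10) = t/(t^2 + 4*t - 5)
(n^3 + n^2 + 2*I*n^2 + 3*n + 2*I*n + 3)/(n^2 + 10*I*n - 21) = (n^2 + n*(1 - I) - I)/(n + 7*I)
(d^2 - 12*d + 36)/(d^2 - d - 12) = (-d^2 + 12*d - 36)/(-d^2 + d + 12)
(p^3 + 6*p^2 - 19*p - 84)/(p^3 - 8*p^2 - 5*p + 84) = (p + 7)/(p - 7)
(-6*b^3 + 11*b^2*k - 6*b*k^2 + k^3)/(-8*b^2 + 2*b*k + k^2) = (3*b^2 - 4*b*k + k^2)/(4*b + k)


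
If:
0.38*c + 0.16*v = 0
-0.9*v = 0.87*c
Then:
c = 0.00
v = 0.00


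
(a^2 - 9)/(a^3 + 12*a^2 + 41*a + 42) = (a - 3)/(a^2 + 9*a + 14)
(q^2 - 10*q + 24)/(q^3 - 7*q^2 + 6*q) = (q - 4)/(q*(q - 1))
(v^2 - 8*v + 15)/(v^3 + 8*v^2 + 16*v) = (v^2 - 8*v + 15)/(v*(v^2 + 8*v + 16))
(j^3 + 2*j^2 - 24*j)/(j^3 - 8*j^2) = (j^2 + 2*j - 24)/(j*(j - 8))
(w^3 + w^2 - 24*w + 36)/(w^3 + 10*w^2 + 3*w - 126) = (w - 2)/(w + 7)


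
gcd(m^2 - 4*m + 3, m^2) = 1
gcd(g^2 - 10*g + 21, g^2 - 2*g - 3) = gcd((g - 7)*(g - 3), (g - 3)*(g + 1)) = g - 3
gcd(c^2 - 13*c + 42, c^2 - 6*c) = c - 6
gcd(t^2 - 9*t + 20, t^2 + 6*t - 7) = 1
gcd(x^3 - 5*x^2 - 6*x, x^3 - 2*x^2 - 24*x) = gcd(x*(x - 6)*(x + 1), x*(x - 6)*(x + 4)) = x^2 - 6*x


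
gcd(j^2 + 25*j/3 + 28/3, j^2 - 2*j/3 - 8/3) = j + 4/3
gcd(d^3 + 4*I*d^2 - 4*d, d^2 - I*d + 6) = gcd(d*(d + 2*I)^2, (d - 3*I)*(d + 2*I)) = d + 2*I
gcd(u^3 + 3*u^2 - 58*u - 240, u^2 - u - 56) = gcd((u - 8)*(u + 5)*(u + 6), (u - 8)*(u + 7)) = u - 8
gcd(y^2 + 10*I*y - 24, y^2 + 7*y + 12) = 1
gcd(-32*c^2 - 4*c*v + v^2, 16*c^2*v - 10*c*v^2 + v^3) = -8*c + v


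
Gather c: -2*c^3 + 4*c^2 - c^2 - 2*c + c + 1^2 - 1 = -2*c^3 + 3*c^2 - c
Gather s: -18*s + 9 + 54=63 - 18*s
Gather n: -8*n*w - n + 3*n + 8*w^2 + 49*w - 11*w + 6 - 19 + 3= n*(2 - 8*w) + 8*w^2 + 38*w - 10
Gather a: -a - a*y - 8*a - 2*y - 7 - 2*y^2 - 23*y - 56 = a*(-y - 9) - 2*y^2 - 25*y - 63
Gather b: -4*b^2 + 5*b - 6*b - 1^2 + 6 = -4*b^2 - b + 5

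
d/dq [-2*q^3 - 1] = -6*q^2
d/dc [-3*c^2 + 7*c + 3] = 7 - 6*c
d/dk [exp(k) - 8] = exp(k)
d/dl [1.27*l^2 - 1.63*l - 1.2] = 2.54*l - 1.63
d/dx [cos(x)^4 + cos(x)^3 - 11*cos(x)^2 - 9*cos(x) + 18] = (-4*cos(x)^3 - 3*cos(x)^2 + 22*cos(x) + 9)*sin(x)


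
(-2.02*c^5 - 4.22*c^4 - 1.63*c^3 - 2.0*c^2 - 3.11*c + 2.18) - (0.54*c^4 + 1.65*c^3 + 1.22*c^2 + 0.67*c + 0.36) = -2.02*c^5 - 4.76*c^4 - 3.28*c^3 - 3.22*c^2 - 3.78*c + 1.82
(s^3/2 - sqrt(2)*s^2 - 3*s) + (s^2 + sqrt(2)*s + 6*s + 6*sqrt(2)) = s^3/2 - sqrt(2)*s^2 + s^2 + sqrt(2)*s + 3*s + 6*sqrt(2)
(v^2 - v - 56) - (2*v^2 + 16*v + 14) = -v^2 - 17*v - 70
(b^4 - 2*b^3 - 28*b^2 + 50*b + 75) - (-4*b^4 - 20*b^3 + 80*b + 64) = 5*b^4 + 18*b^3 - 28*b^2 - 30*b + 11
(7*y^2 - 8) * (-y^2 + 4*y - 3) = -7*y^4 + 28*y^3 - 13*y^2 - 32*y + 24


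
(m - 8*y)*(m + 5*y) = m^2 - 3*m*y - 40*y^2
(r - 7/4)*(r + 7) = r^2 + 21*r/4 - 49/4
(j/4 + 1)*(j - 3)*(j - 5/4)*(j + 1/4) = j^4/4 - 213*j^2/64 + 187*j/64 + 15/16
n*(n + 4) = n^2 + 4*n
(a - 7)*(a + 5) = a^2 - 2*a - 35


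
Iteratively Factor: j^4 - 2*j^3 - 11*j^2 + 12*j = (j - 4)*(j^3 + 2*j^2 - 3*j) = (j - 4)*(j - 1)*(j^2 + 3*j) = (j - 4)*(j - 1)*(j + 3)*(j)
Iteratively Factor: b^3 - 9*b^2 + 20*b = (b - 4)*(b^2 - 5*b) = b*(b - 4)*(b - 5)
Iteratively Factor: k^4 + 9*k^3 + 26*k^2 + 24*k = (k + 2)*(k^3 + 7*k^2 + 12*k) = (k + 2)*(k + 3)*(k^2 + 4*k) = k*(k + 2)*(k + 3)*(k + 4)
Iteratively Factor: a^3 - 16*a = (a)*(a^2 - 16) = a*(a - 4)*(a + 4)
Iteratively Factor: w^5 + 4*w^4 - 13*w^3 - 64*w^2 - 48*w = (w)*(w^4 + 4*w^3 - 13*w^2 - 64*w - 48) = w*(w + 3)*(w^3 + w^2 - 16*w - 16) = w*(w + 1)*(w + 3)*(w^2 - 16) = w*(w - 4)*(w + 1)*(w + 3)*(w + 4)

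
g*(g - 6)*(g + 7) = g^3 + g^2 - 42*g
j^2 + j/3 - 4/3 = (j - 1)*(j + 4/3)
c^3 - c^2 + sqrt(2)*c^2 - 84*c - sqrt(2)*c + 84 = (c - 1)*(c - 6*sqrt(2))*(c + 7*sqrt(2))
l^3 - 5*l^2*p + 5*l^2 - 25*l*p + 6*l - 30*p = (l + 2)*(l + 3)*(l - 5*p)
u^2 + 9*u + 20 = (u + 4)*(u + 5)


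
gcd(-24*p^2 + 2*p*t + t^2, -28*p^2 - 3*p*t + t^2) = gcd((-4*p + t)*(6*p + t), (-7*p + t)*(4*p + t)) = 1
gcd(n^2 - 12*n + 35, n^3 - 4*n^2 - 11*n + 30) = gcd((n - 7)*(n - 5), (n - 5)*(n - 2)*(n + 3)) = n - 5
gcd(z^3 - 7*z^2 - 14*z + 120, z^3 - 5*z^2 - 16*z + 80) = z^2 - z - 20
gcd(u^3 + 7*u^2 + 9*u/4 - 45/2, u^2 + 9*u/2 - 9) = u^2 + 9*u/2 - 9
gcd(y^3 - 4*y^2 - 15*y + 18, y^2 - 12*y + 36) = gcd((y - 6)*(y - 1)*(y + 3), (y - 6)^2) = y - 6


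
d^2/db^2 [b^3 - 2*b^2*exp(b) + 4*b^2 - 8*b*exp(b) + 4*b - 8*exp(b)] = -2*b^2*exp(b) - 16*b*exp(b) + 6*b - 28*exp(b) + 8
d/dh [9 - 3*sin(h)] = -3*cos(h)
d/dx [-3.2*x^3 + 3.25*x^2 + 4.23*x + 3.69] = -9.6*x^2 + 6.5*x + 4.23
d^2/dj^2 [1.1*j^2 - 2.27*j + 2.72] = 2.20000000000000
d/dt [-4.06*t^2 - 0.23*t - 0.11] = -8.12*t - 0.23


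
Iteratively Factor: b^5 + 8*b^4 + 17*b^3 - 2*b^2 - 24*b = (b - 1)*(b^4 + 9*b^3 + 26*b^2 + 24*b) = (b - 1)*(b + 4)*(b^3 + 5*b^2 + 6*b) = b*(b - 1)*(b + 4)*(b^2 + 5*b + 6) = b*(b - 1)*(b + 3)*(b + 4)*(b + 2)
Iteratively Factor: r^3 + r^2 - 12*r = (r - 3)*(r^2 + 4*r) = (r - 3)*(r + 4)*(r)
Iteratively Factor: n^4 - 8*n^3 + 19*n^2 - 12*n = (n - 1)*(n^3 - 7*n^2 + 12*n) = (n - 4)*(n - 1)*(n^2 - 3*n) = n*(n - 4)*(n - 1)*(n - 3)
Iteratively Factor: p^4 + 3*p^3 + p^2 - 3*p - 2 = (p + 1)*(p^3 + 2*p^2 - p - 2) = (p + 1)^2*(p^2 + p - 2) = (p - 1)*(p + 1)^2*(p + 2)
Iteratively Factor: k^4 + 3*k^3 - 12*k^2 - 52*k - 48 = (k - 4)*(k^3 + 7*k^2 + 16*k + 12) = (k - 4)*(k + 2)*(k^2 + 5*k + 6) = (k - 4)*(k + 2)^2*(k + 3)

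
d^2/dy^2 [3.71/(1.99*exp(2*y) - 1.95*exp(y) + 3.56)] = ((7.2345 - 29.5316*exp(y))*(1.99*exp(2*y) - 1.95*exp(y) + 3.56) + 3.71*(3.98*exp(y) - 1.95)*(7.96*exp(y) - 3.9)*exp(y))*exp(y)/(1.99*exp(2*y) - 1.95*exp(y) + 3.56)^3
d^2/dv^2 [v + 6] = 0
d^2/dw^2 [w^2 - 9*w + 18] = 2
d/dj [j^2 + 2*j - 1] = 2*j + 2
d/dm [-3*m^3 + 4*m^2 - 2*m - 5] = -9*m^2 + 8*m - 2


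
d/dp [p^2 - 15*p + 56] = 2*p - 15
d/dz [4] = 0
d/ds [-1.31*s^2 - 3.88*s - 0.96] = -2.62*s - 3.88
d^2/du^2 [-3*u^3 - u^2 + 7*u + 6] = -18*u - 2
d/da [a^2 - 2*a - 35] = 2*a - 2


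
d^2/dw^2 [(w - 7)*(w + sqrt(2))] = 2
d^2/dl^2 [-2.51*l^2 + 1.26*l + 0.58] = -5.02000000000000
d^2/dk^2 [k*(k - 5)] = 2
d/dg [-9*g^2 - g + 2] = -18*g - 1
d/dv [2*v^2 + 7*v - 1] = 4*v + 7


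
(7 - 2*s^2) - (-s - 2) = -2*s^2 + s + 9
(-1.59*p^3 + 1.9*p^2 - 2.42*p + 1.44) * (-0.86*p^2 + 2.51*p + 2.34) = 1.3674*p^5 - 5.6249*p^4 + 3.1296*p^3 - 2.8666*p^2 - 2.0484*p + 3.3696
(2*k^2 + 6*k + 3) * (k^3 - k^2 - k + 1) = 2*k^5 + 4*k^4 - 5*k^3 - 7*k^2 + 3*k + 3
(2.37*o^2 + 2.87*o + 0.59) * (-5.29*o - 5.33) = -12.5373*o^3 - 27.8144*o^2 - 18.4182*o - 3.1447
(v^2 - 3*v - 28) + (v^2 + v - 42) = 2*v^2 - 2*v - 70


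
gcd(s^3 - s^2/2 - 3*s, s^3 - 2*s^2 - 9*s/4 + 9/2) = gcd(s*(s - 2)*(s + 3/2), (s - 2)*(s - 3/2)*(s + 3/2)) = s^2 - s/2 - 3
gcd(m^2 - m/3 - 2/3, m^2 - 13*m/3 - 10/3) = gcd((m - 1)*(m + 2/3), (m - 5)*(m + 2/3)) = m + 2/3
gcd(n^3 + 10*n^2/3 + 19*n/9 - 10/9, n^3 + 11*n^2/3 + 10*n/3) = n^2 + 11*n/3 + 10/3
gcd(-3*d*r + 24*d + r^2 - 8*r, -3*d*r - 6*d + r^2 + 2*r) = -3*d + r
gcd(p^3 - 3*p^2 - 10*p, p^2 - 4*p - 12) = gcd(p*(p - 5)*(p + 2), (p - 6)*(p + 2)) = p + 2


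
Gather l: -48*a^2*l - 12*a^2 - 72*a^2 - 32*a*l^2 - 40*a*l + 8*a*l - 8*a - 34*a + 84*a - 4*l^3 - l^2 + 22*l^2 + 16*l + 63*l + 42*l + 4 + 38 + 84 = -84*a^2 + 42*a - 4*l^3 + l^2*(21 - 32*a) + l*(-48*a^2 - 32*a + 121) + 126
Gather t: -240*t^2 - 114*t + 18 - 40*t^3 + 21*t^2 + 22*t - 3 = -40*t^3 - 219*t^2 - 92*t + 15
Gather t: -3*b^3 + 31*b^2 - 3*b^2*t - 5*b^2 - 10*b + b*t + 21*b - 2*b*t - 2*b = -3*b^3 + 26*b^2 + 9*b + t*(-3*b^2 - b)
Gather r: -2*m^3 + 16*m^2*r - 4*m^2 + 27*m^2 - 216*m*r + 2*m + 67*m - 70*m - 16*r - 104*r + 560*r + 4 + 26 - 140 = -2*m^3 + 23*m^2 - m + r*(16*m^2 - 216*m + 440) - 110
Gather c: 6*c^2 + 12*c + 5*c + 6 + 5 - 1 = 6*c^2 + 17*c + 10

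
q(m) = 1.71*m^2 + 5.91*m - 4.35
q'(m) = 3.42*m + 5.91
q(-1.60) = -9.43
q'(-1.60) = 0.44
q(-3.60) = -3.46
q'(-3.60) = -6.40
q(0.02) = -4.23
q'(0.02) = 5.98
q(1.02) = 3.46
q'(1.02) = 9.40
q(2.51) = 21.26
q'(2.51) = 14.49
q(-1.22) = -9.02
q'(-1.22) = 1.74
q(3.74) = 41.67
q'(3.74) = 18.70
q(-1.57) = -9.41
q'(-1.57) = 0.54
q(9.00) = 187.35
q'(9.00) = 36.69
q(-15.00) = 291.75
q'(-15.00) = -45.39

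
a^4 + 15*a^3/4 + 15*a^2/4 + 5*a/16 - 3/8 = (a - 1/4)*(a + 1/2)*(a + 3/2)*(a + 2)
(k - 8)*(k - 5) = k^2 - 13*k + 40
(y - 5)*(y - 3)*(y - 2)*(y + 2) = y^4 - 8*y^3 + 11*y^2 + 32*y - 60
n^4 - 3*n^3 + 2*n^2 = n^2*(n - 2)*(n - 1)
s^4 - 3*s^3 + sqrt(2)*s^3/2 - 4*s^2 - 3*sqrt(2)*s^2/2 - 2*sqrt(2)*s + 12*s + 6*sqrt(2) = (s - 3)*(s - 2)*(s + 2)*(s + sqrt(2)/2)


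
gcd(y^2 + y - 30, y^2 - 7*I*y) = 1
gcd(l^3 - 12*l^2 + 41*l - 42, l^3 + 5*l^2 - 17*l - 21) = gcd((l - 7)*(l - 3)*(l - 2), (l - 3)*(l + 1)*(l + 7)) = l - 3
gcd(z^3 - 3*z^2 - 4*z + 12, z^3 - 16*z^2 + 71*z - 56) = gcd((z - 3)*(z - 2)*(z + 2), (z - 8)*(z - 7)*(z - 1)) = 1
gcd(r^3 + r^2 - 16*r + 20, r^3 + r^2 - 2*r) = 1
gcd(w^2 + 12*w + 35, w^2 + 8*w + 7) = w + 7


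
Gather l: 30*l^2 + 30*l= 30*l^2 + 30*l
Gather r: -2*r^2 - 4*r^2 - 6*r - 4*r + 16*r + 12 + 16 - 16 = -6*r^2 + 6*r + 12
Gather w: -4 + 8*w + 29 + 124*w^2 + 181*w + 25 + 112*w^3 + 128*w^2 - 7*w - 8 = 112*w^3 + 252*w^2 + 182*w + 42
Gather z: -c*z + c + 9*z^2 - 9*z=c + 9*z^2 + z*(-c - 9)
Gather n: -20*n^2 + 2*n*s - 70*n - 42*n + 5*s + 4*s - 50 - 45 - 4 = -20*n^2 + n*(2*s - 112) + 9*s - 99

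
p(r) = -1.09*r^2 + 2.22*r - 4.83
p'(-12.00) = 28.38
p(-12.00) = -188.43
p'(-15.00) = 34.92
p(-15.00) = -283.38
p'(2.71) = -3.69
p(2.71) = -6.82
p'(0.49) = 1.15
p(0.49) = -4.00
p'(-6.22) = 15.78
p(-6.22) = -60.81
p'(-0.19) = 2.63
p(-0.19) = -5.29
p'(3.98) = -6.46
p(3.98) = -13.26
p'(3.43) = -5.26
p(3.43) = -10.04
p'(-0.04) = 2.31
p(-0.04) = -4.92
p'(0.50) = 1.13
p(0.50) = -3.99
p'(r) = 2.22 - 2.18*r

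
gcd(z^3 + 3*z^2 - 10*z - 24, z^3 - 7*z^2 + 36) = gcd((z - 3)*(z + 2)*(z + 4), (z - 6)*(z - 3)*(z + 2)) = z^2 - z - 6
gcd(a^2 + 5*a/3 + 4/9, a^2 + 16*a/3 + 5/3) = a + 1/3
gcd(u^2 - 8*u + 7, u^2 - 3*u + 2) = u - 1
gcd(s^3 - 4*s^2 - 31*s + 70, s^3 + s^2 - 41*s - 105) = s^2 - 2*s - 35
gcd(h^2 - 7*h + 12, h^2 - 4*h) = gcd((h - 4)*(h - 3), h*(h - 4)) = h - 4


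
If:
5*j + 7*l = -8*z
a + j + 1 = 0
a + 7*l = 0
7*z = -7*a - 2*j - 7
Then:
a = -75/82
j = -7/82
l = 75/574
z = -5/82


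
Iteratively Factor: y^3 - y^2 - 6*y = (y - 3)*(y^2 + 2*y) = (y - 3)*(y + 2)*(y)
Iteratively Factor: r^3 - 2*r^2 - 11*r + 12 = (r - 1)*(r^2 - r - 12) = (r - 1)*(r + 3)*(r - 4)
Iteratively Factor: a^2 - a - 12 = (a - 4)*(a + 3)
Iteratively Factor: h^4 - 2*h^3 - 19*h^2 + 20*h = (h)*(h^3 - 2*h^2 - 19*h + 20) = h*(h - 5)*(h^2 + 3*h - 4) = h*(h - 5)*(h + 4)*(h - 1)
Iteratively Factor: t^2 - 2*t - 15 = (t + 3)*(t - 5)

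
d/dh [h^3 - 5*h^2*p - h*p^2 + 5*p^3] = 3*h^2 - 10*h*p - p^2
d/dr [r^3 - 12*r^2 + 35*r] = 3*r^2 - 24*r + 35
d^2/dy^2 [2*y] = 0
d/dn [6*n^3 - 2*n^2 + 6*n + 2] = 18*n^2 - 4*n + 6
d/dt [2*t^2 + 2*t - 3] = 4*t + 2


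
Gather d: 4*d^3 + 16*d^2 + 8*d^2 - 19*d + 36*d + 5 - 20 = 4*d^3 + 24*d^2 + 17*d - 15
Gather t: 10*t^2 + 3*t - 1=10*t^2 + 3*t - 1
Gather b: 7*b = 7*b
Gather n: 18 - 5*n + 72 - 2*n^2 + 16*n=-2*n^2 + 11*n + 90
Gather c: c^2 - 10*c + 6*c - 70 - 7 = c^2 - 4*c - 77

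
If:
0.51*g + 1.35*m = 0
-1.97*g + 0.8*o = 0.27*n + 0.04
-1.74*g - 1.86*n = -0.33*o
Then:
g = 0.437922614575507*o - 0.0232907588279489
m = 0.0087987311127807 - 0.165437432172969*o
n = 0.0217881292261458 - 0.2322501878287*o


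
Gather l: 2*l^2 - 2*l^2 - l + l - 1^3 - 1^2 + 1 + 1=0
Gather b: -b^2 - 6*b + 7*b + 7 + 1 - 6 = -b^2 + b + 2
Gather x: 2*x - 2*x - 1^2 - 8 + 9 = 0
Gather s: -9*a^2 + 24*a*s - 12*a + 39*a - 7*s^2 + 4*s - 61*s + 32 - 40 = -9*a^2 + 27*a - 7*s^2 + s*(24*a - 57) - 8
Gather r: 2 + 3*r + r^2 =r^2 + 3*r + 2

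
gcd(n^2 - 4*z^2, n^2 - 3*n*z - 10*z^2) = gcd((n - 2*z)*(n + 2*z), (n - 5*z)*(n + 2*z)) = n + 2*z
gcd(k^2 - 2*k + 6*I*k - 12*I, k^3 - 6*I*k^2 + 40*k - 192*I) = k + 6*I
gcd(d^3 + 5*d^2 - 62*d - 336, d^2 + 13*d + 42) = d^2 + 13*d + 42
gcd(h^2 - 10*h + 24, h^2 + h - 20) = h - 4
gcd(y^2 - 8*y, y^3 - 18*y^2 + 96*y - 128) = y - 8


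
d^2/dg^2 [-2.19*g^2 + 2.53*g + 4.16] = -4.38000000000000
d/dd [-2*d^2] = -4*d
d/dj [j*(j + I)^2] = (j + I)*(3*j + I)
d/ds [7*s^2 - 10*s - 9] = 14*s - 10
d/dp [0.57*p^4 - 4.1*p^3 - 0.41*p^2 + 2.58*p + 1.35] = 2.28*p^3 - 12.3*p^2 - 0.82*p + 2.58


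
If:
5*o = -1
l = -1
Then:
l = -1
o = -1/5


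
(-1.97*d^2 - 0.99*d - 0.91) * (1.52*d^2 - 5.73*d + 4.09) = -2.9944*d^4 + 9.7833*d^3 - 3.7678*d^2 + 1.1652*d - 3.7219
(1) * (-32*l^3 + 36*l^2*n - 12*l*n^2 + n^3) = -32*l^3 + 36*l^2*n - 12*l*n^2 + n^3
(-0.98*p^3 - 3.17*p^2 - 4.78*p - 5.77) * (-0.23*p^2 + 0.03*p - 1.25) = 0.2254*p^5 + 0.6997*p^4 + 2.2293*p^3 + 5.1462*p^2 + 5.8019*p + 7.2125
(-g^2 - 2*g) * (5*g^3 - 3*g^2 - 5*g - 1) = -5*g^5 - 7*g^4 + 11*g^3 + 11*g^2 + 2*g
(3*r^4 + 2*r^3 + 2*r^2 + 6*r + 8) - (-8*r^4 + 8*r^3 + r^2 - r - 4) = 11*r^4 - 6*r^3 + r^2 + 7*r + 12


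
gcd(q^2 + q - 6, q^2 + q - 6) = q^2 + q - 6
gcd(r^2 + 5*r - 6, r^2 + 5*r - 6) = r^2 + 5*r - 6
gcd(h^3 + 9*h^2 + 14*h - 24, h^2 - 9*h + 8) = h - 1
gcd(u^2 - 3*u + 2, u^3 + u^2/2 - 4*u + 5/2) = u - 1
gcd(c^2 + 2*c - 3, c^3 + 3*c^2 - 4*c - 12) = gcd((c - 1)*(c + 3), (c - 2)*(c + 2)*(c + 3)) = c + 3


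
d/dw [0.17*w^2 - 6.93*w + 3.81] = 0.34*w - 6.93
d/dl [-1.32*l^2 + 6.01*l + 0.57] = 6.01 - 2.64*l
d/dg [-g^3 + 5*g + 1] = 5 - 3*g^2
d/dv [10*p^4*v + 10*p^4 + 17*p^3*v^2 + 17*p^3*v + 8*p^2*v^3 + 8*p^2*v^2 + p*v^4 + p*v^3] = p*(10*p^3 + 34*p^2*v + 17*p^2 + 24*p*v^2 + 16*p*v + 4*v^3 + 3*v^2)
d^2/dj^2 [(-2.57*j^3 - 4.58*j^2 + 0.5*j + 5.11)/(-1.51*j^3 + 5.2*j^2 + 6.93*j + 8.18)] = (1.4210854715202e-14*j^7 + 61.2449960000001*j^6 + 154.519206*j^5 + 552.228744*j^4 + 1094.595822*j^3 - 877.091334*j^2 - 324.17274*j + 613.508426)/(3.442951*j^9 - 35.56956*j^8 + 75.087921*j^7 + 129.924506*j^6 + 40.7673569999999*j^5 - 899.162196*j^4 - 1798.346265*j^3 - 2222.364486*j^2 - 1391.108796*j - 547.343432)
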